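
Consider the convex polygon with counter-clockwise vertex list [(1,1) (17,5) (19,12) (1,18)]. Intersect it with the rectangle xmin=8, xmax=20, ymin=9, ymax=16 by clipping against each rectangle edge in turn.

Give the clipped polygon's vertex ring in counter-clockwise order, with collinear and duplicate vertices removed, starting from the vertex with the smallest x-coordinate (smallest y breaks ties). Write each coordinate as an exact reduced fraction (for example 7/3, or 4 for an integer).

1. After x ≥ 8: [(8,11/4) (17,5) (19,12) (8,47/3)]
2. After x ≤ 20: [(8,11/4) (17,5) (19,12) (8,47/3)]
3. After y ≥ 9: [(8,9) (127/7,9) (19,12) (8,47/3)]
4. After y ≤ 16: [(8,9) (127/7,9) (19,12) (8,47/3)]
5. Canonical ring: [(8,9) (127/7,9) (19,12) (8,47/3)]

Clipped polygon: [(8,9) (127/7,9) (19,12) (8,47/3)]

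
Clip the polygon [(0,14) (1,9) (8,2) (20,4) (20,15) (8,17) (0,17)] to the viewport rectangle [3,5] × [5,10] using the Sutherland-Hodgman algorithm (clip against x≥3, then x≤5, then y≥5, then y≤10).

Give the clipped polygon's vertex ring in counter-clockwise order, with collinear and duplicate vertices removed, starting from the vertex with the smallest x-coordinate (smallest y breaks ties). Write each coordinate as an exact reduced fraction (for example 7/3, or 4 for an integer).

Clipped polygon: [(3,7) (5,5) (5,10) (3,10)]

1. After x ≥ 3: [(3,7) (8,2) (20,4) (20,15) (8,17) (3,17)]
2. After x ≤ 5: [(3,7) (5,5) (5,17) (3,17)]
3. After y ≥ 5: [(3,7) (5,5) (5,17) (3,17)]
4. After y ≤ 10: [(3,10) (3,7) (5,5) (5,10)]
5. Canonical ring: [(3,7) (5,5) (5,10) (3,10)]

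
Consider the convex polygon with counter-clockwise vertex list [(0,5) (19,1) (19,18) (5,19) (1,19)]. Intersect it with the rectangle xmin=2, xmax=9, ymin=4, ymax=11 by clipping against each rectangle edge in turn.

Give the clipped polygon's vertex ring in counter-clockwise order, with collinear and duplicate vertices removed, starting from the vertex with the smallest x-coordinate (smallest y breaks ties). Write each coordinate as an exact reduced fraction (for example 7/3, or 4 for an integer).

Clipped polygon: [(2,87/19) (19/4,4) (9,4) (9,11) (2,11)]

1. After x ≥ 2: [(2,87/19) (19,1) (19,18) (5,19) (2,19)]
2. After x ≤ 9: [(2,87/19) (9,59/19) (9,131/7) (5,19) (2,19)]
3. After y ≥ 4: [(2,87/19) (19/4,4) (9,4) (9,131/7) (5,19) (2,19)]
4. After y ≤ 11: [(2,11) (2,87/19) (19/4,4) (9,4) (9,11)]
5. Canonical ring: [(2,87/19) (19/4,4) (9,4) (9,11) (2,11)]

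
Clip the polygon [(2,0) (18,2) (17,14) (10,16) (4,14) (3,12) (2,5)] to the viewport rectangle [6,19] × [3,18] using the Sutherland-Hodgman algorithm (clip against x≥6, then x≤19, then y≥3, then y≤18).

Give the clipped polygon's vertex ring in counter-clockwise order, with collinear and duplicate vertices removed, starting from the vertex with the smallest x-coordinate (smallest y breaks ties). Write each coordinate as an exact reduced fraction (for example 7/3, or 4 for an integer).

1. After x ≥ 6: [(6,1/2) (18,2) (17,14) (10,16) (6,44/3)]
2. After x ≤ 19: [(6,1/2) (18,2) (17,14) (10,16) (6,44/3)]
3. After y ≥ 3: [(6,3) (215/12,3) (17,14) (10,16) (6,44/3)]
4. After y ≤ 18: [(6,3) (215/12,3) (17,14) (10,16) (6,44/3)]
5. Canonical ring: [(6,3) (215/12,3) (17,14) (10,16) (6,44/3)]

Clipped polygon: [(6,3) (215/12,3) (17,14) (10,16) (6,44/3)]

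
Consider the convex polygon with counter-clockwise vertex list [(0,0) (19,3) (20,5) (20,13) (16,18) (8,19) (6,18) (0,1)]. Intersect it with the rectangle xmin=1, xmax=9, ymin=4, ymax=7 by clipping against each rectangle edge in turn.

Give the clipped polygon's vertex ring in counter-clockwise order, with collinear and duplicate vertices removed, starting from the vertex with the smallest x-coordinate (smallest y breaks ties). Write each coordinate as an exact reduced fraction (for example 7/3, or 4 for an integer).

Clipped polygon: [(18/17,4) (9,4) (9,7) (36/17,7)]

1. After x ≥ 1: [(1,3/19) (19,3) (20,5) (20,13) (16,18) (8,19) (6,18) (1,23/6)]
2. After x ≤ 9: [(1,3/19) (9,27/19) (9,151/8) (8,19) (6,18) (1,23/6)]
3. After y ≥ 4: [(9,4) (9,151/8) (8,19) (6,18) (18/17,4)]
4. After y ≤ 7: [(9,4) (9,7) (36/17,7) (18/17,4)]
5. Canonical ring: [(18/17,4) (9,4) (9,7) (36/17,7)]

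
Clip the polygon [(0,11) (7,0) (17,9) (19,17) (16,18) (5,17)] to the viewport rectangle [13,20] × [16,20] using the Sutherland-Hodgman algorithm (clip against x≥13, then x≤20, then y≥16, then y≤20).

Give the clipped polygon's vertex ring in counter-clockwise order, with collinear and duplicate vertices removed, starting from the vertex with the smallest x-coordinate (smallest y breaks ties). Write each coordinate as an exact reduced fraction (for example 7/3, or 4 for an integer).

1. After x ≥ 13: [(13,27/5) (17,9) (19,17) (16,18) (13,195/11)]
2. After x ≤ 20: [(13,27/5) (17,9) (19,17) (16,18) (13,195/11)]
3. After y ≥ 16: [(13,16) (75/4,16) (19,17) (16,18) (13,195/11)]
4. After y ≤ 20: [(13,16) (75/4,16) (19,17) (16,18) (13,195/11)]
5. Canonical ring: [(13,16) (75/4,16) (19,17) (16,18) (13,195/11)]

Clipped polygon: [(13,16) (75/4,16) (19,17) (16,18) (13,195/11)]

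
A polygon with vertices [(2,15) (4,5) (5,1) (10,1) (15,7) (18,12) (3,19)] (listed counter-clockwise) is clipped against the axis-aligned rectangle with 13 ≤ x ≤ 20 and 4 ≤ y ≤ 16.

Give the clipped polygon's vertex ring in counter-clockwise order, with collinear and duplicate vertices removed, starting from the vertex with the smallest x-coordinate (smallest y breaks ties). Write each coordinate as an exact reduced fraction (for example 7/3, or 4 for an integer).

Clipped polygon: [(13,23/5) (15,7) (18,12) (13,43/3)]

1. After x ≥ 13: [(13,23/5) (15,7) (18,12) (13,43/3)]
2. After x ≤ 20: [(13,23/5) (15,7) (18,12) (13,43/3)]
3. After y ≥ 4: [(13,23/5) (15,7) (18,12) (13,43/3)]
4. After y ≤ 16: [(13,23/5) (15,7) (18,12) (13,43/3)]
5. Canonical ring: [(13,23/5) (15,7) (18,12) (13,43/3)]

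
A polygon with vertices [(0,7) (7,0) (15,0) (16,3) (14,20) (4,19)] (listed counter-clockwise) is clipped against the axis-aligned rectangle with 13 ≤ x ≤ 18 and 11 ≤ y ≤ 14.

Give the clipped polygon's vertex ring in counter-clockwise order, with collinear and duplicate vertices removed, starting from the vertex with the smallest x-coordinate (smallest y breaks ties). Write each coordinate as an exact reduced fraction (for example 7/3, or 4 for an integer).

1. After x ≥ 13: [(13,0) (15,0) (16,3) (14,20) (13,199/10)]
2. After x ≤ 18: [(13,0) (15,0) (16,3) (14,20) (13,199/10)]
3. After y ≥ 11: [(13,11) (256/17,11) (14,20) (13,199/10)]
4. After y ≤ 14: [(13,14) (13,11) (256/17,11) (250/17,14)]
5. Canonical ring: [(13,11) (256/17,11) (250/17,14) (13,14)]

Clipped polygon: [(13,11) (256/17,11) (250/17,14) (13,14)]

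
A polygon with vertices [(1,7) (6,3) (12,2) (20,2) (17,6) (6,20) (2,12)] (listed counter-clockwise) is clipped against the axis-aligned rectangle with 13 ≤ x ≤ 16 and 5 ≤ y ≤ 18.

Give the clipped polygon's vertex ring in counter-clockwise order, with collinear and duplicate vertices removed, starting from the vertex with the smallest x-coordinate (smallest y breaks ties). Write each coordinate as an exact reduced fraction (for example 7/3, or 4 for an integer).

Clipped polygon: [(13,5) (16,5) (16,80/11) (13,122/11)]

1. After x ≥ 13: [(13,2) (20,2) (17,6) (13,122/11)]
2. After x ≤ 16: [(13,2) (16,2) (16,80/11) (13,122/11)]
3. After y ≥ 5: [(13,5) (16,5) (16,80/11) (13,122/11)]
4. After y ≤ 18: [(13,5) (16,5) (16,80/11) (13,122/11)]
5. Canonical ring: [(13,5) (16,5) (16,80/11) (13,122/11)]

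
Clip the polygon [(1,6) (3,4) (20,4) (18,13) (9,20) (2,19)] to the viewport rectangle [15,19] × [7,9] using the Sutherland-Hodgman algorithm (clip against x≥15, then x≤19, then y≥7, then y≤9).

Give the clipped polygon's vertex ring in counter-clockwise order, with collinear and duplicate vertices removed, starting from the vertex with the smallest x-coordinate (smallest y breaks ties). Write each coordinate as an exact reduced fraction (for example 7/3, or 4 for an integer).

1. After x ≥ 15: [(15,4) (20,4) (18,13) (15,46/3)]
2. After x ≤ 19: [(15,4) (19,4) (19,17/2) (18,13) (15,46/3)]
3. After y ≥ 7: [(15,7) (19,7) (19,17/2) (18,13) (15,46/3)]
4. After y ≤ 9: [(15,9) (15,7) (19,7) (19,17/2) (170/9,9)]
5. Canonical ring: [(15,7) (19,7) (19,17/2) (170/9,9) (15,9)]

Clipped polygon: [(15,7) (19,7) (19,17/2) (170/9,9) (15,9)]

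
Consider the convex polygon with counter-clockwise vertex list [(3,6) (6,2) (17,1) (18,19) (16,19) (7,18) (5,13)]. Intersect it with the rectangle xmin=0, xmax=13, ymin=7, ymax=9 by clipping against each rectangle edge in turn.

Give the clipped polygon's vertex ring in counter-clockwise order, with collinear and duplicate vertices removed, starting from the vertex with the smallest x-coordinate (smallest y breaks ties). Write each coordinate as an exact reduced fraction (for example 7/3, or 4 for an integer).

Clipped polygon: [(23/7,7) (13,7) (13,9) (27/7,9)]

1. After x ≥ 0: [(3,6) (6,2) (17,1) (18,19) (16,19) (7,18) (5,13)]
2. After x ≤ 13: [(3,6) (6,2) (13,15/11) (13,56/3) (7,18) (5,13)]
3. After y ≥ 7: [(23/7,7) (13,7) (13,56/3) (7,18) (5,13)]
4. After y ≤ 9: [(27/7,9) (23/7,7) (13,7) (13,9)]
5. Canonical ring: [(23/7,7) (13,7) (13,9) (27/7,9)]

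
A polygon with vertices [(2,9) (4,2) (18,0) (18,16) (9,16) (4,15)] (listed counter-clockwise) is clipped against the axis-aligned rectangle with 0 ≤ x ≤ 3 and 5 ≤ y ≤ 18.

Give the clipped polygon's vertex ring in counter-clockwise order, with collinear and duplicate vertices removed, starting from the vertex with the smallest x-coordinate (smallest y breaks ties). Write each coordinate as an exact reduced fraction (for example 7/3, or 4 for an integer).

1. After x ≥ 0: [(2,9) (4,2) (18,0) (18,16) (9,16) (4,15)]
2. After x ≤ 3: [(3,12) (2,9) (3,11/2)]
3. After y ≥ 5: [(3,12) (2,9) (3,11/2)]
4. After y ≤ 18: [(3,12) (2,9) (3,11/2)]
5. Canonical ring: [(2,9) (3,11/2) (3,12)]

Clipped polygon: [(2,9) (3,11/2) (3,12)]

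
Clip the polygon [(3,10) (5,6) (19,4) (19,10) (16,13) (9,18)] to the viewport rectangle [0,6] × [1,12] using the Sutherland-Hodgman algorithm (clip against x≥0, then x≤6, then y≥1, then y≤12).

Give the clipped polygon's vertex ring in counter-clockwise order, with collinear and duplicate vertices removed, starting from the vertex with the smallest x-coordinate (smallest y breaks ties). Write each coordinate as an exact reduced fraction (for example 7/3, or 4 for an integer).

1. After x ≥ 0: [(3,10) (5,6) (19,4) (19,10) (16,13) (9,18)]
2. After x ≤ 6: [(6,14) (3,10) (5,6) (6,41/7)]
3. After y ≥ 1: [(6,14) (3,10) (5,6) (6,41/7)]
4. After y ≤ 12: [(6,12) (9/2,12) (3,10) (5,6) (6,41/7)]
5. Canonical ring: [(3,10) (5,6) (6,41/7) (6,12) (9/2,12)]

Clipped polygon: [(3,10) (5,6) (6,41/7) (6,12) (9/2,12)]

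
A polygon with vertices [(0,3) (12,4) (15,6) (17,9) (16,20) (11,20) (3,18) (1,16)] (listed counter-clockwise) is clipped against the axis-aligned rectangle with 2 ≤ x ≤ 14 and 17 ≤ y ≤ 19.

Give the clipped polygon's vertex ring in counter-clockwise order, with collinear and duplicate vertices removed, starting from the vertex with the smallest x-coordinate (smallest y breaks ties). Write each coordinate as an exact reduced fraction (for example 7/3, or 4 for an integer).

Clipped polygon: [(2,17) (14,17) (14,19) (7,19) (3,18)]

1. After x ≥ 2: [(2,19/6) (12,4) (15,6) (17,9) (16,20) (11,20) (3,18) (2,17)]
2. After x ≤ 14: [(2,19/6) (12,4) (14,16/3) (14,20) (11,20) (3,18) (2,17)]
3. After y ≥ 17: [(2,17) (14,17) (14,20) (11,20) (3,18) (2,17)]
4. After y ≤ 19: [(2,17) (14,17) (14,19) (7,19) (3,18) (2,17)]
5. Canonical ring: [(2,17) (14,17) (14,19) (7,19) (3,18)]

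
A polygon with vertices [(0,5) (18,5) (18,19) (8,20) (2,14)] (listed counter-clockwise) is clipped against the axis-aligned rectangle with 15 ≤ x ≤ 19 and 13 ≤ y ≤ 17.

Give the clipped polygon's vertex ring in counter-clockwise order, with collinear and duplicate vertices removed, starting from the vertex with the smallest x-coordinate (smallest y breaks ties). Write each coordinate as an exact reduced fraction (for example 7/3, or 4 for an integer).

Clipped polygon: [(15,13) (18,13) (18,17) (15,17)]

1. After x ≥ 15: [(15,5) (18,5) (18,19) (15,193/10)]
2. After x ≤ 19: [(15,5) (18,5) (18,19) (15,193/10)]
3. After y ≥ 13: [(15,13) (18,13) (18,19) (15,193/10)]
4. After y ≤ 17: [(15,17) (15,13) (18,13) (18,17)]
5. Canonical ring: [(15,13) (18,13) (18,17) (15,17)]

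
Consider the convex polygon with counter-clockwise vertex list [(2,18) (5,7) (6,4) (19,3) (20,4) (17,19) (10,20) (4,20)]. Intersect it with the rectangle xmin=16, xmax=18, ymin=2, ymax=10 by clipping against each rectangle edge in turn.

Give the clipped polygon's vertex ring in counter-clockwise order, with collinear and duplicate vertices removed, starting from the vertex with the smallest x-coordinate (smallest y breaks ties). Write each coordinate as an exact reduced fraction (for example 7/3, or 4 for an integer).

Clipped polygon: [(16,42/13) (18,40/13) (18,10) (16,10)]

1. After x ≥ 16: [(16,42/13) (19,3) (20,4) (17,19) (16,134/7)]
2. After x ≤ 18: [(16,42/13) (18,40/13) (18,14) (17,19) (16,134/7)]
3. After y ≥ 2: [(16,42/13) (18,40/13) (18,14) (17,19) (16,134/7)]
4. After y ≤ 10: [(16,10) (16,42/13) (18,40/13) (18,10)]
5. Canonical ring: [(16,42/13) (18,40/13) (18,10) (16,10)]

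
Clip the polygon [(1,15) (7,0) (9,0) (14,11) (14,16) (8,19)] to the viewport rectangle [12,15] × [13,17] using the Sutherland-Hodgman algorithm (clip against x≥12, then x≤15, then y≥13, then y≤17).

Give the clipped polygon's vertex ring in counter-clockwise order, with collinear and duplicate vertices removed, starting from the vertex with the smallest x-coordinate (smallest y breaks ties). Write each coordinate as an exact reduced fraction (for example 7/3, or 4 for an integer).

1. After x ≥ 12: [(12,33/5) (14,11) (14,16) (12,17)]
2. After x ≤ 15: [(12,33/5) (14,11) (14,16) (12,17)]
3. After y ≥ 13: [(12,13) (14,13) (14,16) (12,17)]
4. After y ≤ 17: [(12,13) (14,13) (14,16) (12,17)]
5. Canonical ring: [(12,13) (14,13) (14,16) (12,17)]

Clipped polygon: [(12,13) (14,13) (14,16) (12,17)]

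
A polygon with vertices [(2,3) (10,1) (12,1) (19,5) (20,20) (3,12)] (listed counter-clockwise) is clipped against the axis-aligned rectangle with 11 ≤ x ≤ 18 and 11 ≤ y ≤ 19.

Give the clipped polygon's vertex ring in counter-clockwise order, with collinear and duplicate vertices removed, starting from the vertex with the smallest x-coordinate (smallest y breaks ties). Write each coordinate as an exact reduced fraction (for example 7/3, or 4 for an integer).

Clipped polygon: [(11,11) (18,11) (18,19) (143/8,19) (11,268/17)]

1. After x ≥ 11: [(11,1) (12,1) (19,5) (20,20) (11,268/17)]
2. After x ≤ 18: [(11,1) (12,1) (18,31/7) (18,324/17) (11,268/17)]
3. After y ≥ 11: [(11,11) (18,11) (18,324/17) (11,268/17)]
4. After y ≤ 19: [(11,11) (18,11) (18,19) (143/8,19) (11,268/17)]
5. Canonical ring: [(11,11) (18,11) (18,19) (143/8,19) (11,268/17)]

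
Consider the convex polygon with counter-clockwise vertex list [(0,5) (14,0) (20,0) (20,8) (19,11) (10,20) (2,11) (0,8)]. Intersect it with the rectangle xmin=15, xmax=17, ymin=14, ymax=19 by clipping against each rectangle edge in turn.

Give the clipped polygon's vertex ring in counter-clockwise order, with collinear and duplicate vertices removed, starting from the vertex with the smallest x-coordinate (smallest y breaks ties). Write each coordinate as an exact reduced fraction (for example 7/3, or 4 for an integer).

1. After x ≥ 15: [(15,0) (20,0) (20,8) (19,11) (15,15)]
2. After x ≤ 17: [(15,0) (17,0) (17,13) (15,15)]
3. After y ≥ 14: [(15,14) (16,14) (15,15)]
4. After y ≤ 19: [(15,14) (16,14) (15,15)]
5. Canonical ring: [(15,14) (16,14) (15,15)]

Clipped polygon: [(15,14) (16,14) (15,15)]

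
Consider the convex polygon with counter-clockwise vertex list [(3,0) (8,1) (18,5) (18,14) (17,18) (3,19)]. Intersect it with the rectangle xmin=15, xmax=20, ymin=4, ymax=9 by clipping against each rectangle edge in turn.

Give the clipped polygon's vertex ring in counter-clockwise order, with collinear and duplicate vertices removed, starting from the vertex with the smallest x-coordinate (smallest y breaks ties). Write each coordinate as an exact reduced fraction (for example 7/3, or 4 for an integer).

Clipped polygon: [(15,4) (31/2,4) (18,5) (18,9) (15,9)]

1. After x ≥ 15: [(15,19/5) (18,5) (18,14) (17,18) (15,127/7)]
2. After x ≤ 20: [(15,19/5) (18,5) (18,14) (17,18) (15,127/7)]
3. After y ≥ 4: [(15,4) (31/2,4) (18,5) (18,14) (17,18) (15,127/7)]
4. After y ≤ 9: [(15,9) (15,4) (31/2,4) (18,5) (18,9)]
5. Canonical ring: [(15,4) (31/2,4) (18,5) (18,9) (15,9)]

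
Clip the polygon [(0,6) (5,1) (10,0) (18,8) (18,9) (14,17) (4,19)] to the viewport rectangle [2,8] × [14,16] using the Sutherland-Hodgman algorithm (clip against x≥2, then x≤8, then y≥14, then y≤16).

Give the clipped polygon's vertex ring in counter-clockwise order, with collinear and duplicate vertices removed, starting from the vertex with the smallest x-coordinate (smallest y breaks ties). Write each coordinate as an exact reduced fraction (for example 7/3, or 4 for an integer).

Clipped polygon: [(32/13,14) (8,14) (8,16) (40/13,16)]

1. After x ≥ 2: [(2,25/2) (2,4) (5,1) (10,0) (18,8) (18,9) (14,17) (4,19)]
2. After x ≤ 8: [(2,25/2) (2,4) (5,1) (8,2/5) (8,91/5) (4,19)]
3. After y ≥ 14: [(32/13,14) (8,14) (8,91/5) (4,19)]
4. After y ≤ 16: [(40/13,16) (32/13,14) (8,14) (8,16)]
5. Canonical ring: [(32/13,14) (8,14) (8,16) (40/13,16)]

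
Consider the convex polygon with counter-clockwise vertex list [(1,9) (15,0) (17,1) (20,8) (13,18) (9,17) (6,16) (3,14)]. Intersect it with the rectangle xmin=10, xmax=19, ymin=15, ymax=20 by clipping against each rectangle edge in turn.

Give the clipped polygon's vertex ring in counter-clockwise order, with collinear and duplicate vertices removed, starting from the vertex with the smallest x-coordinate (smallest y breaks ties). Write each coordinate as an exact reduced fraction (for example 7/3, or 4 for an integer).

1. After x ≥ 10: [(10,45/14) (15,0) (17,1) (20,8) (13,18) (10,69/4)]
2. After x ≤ 19: [(10,45/14) (15,0) (17,1) (19,17/3) (19,66/7) (13,18) (10,69/4)]
3. After y ≥ 15: [(10,15) (151/10,15) (13,18) (10,69/4)]
4. After y ≤ 20: [(10,15) (151/10,15) (13,18) (10,69/4)]
5. Canonical ring: [(10,15) (151/10,15) (13,18) (10,69/4)]

Clipped polygon: [(10,15) (151/10,15) (13,18) (10,69/4)]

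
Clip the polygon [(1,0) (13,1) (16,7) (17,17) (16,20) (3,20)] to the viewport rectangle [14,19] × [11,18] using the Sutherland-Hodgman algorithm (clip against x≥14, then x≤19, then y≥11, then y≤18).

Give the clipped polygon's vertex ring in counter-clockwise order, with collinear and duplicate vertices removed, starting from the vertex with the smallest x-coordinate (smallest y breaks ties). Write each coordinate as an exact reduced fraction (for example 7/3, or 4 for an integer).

1. After x ≥ 14: [(14,3) (16,7) (17,17) (16,20) (14,20)]
2. After x ≤ 19: [(14,3) (16,7) (17,17) (16,20) (14,20)]
3. After y ≥ 11: [(14,11) (82/5,11) (17,17) (16,20) (14,20)]
4. After y ≤ 18: [(14,18) (14,11) (82/5,11) (17,17) (50/3,18)]
5. Canonical ring: [(14,11) (82/5,11) (17,17) (50/3,18) (14,18)]

Clipped polygon: [(14,11) (82/5,11) (17,17) (50/3,18) (14,18)]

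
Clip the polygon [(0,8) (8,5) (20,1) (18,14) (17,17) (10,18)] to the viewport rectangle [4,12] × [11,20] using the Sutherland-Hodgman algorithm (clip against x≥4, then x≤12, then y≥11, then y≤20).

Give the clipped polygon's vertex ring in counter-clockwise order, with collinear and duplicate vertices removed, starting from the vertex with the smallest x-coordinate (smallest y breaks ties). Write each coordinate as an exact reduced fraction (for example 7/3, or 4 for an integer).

Clipped polygon: [(4,11) (12,11) (12,124/7) (10,18) (4,12)]

1. After x ≥ 4: [(4,12) (4,13/2) (8,5) (20,1) (18,14) (17,17) (10,18)]
2. After x ≤ 12: [(4,12) (4,13/2) (8,5) (12,11/3) (12,124/7) (10,18)]
3. After y ≥ 11: [(4,12) (4,11) (12,11) (12,124/7) (10,18)]
4. After y ≤ 20: [(4,12) (4,11) (12,11) (12,124/7) (10,18)]
5. Canonical ring: [(4,11) (12,11) (12,124/7) (10,18) (4,12)]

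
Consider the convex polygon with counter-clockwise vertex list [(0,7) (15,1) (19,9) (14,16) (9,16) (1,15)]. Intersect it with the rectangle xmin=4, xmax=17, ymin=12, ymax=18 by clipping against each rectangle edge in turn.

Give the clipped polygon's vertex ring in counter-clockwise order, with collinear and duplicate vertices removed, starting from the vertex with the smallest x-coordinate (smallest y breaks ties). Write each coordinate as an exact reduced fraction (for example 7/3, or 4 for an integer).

1. After x ≥ 4: [(4,27/5) (15,1) (19,9) (14,16) (9,16) (4,123/8)]
2. After x ≤ 17: [(4,27/5) (15,1) (17,5) (17,59/5) (14,16) (9,16) (4,123/8)]
3. After y ≥ 12: [(4,12) (118/7,12) (14,16) (9,16) (4,123/8)]
4. After y ≤ 18: [(4,12) (118/7,12) (14,16) (9,16) (4,123/8)]
5. Canonical ring: [(4,12) (118/7,12) (14,16) (9,16) (4,123/8)]

Clipped polygon: [(4,12) (118/7,12) (14,16) (9,16) (4,123/8)]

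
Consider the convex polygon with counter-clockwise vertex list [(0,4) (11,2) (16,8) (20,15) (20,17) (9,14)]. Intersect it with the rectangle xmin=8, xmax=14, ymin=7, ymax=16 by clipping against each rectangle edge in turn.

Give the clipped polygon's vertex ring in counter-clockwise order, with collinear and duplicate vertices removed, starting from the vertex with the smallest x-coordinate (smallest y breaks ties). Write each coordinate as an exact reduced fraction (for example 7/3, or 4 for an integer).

Clipped polygon: [(8,7) (14,7) (14,169/11) (9,14) (8,116/9)]

1. After x ≥ 8: [(8,116/9) (8,28/11) (11,2) (16,8) (20,15) (20,17) (9,14)]
2. After x ≤ 14: [(8,116/9) (8,28/11) (11,2) (14,28/5) (14,169/11) (9,14)]
3. After y ≥ 7: [(8,116/9) (8,7) (14,7) (14,169/11) (9,14)]
4. After y ≤ 16: [(8,116/9) (8,7) (14,7) (14,169/11) (9,14)]
5. Canonical ring: [(8,7) (14,7) (14,169/11) (9,14) (8,116/9)]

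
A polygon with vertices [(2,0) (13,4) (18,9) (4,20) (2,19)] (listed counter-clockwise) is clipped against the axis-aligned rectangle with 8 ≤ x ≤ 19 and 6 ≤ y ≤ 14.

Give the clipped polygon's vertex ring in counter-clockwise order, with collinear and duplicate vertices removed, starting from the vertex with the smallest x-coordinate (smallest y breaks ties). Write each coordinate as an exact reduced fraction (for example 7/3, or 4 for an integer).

1. After x ≥ 8: [(8,24/11) (13,4) (18,9) (8,118/7)]
2. After x ≤ 19: [(8,24/11) (13,4) (18,9) (8,118/7)]
3. After y ≥ 6: [(8,6) (15,6) (18,9) (8,118/7)]
4. After y ≤ 14: [(8,14) (8,6) (15,6) (18,9) (128/11,14)]
5. Canonical ring: [(8,6) (15,6) (18,9) (128/11,14) (8,14)]

Clipped polygon: [(8,6) (15,6) (18,9) (128/11,14) (8,14)]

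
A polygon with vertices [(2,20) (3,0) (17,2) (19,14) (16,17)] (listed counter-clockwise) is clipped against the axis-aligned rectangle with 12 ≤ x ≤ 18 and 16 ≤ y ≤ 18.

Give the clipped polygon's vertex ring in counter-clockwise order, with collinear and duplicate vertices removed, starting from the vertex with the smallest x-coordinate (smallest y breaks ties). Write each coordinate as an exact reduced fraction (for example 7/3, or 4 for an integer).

1. After x ≥ 12: [(12,125/7) (12,9/7) (17,2) (19,14) (16,17)]
2. After x ≤ 18: [(12,125/7) (12,9/7) (17,2) (18,8) (18,15) (16,17)]
3. After y ≥ 16: [(12,125/7) (12,16) (17,16) (16,17)]
4. After y ≤ 18: [(12,125/7) (12,16) (17,16) (16,17)]
5. Canonical ring: [(12,16) (17,16) (16,17) (12,125/7)]

Clipped polygon: [(12,16) (17,16) (16,17) (12,125/7)]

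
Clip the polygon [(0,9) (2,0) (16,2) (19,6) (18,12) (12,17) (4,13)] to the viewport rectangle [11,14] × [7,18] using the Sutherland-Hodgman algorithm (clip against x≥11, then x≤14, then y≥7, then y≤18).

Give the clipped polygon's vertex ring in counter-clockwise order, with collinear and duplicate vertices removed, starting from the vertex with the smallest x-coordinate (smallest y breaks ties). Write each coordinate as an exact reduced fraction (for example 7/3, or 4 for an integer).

1. After x ≥ 11: [(11,9/7) (16,2) (19,6) (18,12) (12,17) (11,33/2)]
2. After x ≤ 14: [(11,9/7) (14,12/7) (14,46/3) (12,17) (11,33/2)]
3. After y ≥ 7: [(11,7) (14,7) (14,46/3) (12,17) (11,33/2)]
4. After y ≤ 18: [(11,7) (14,7) (14,46/3) (12,17) (11,33/2)]
5. Canonical ring: [(11,7) (14,7) (14,46/3) (12,17) (11,33/2)]

Clipped polygon: [(11,7) (14,7) (14,46/3) (12,17) (11,33/2)]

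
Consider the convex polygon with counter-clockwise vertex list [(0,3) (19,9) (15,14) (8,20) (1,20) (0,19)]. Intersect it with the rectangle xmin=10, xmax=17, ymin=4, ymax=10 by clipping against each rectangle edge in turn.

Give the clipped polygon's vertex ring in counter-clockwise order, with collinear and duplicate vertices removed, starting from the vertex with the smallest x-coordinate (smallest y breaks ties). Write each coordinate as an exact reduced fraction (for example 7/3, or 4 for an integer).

1. After x ≥ 10: [(10,117/19) (19,9) (15,14) (10,128/7)]
2. After x ≤ 17: [(10,117/19) (17,159/19) (17,23/2) (15,14) (10,128/7)]
3. After y ≥ 4: [(10,117/19) (17,159/19) (17,23/2) (15,14) (10,128/7)]
4. After y ≤ 10: [(10,10) (10,117/19) (17,159/19) (17,10)]
5. Canonical ring: [(10,117/19) (17,159/19) (17,10) (10,10)]

Clipped polygon: [(10,117/19) (17,159/19) (17,10) (10,10)]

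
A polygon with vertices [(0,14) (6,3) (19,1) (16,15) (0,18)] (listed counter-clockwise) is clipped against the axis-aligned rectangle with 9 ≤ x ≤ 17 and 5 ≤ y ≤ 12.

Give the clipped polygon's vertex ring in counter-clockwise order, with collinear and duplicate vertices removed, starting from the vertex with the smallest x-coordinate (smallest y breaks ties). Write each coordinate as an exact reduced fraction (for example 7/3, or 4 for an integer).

Clipped polygon: [(9,5) (17,5) (17,31/3) (233/14,12) (9,12)]

1. After x ≥ 9: [(9,33/13) (19,1) (16,15) (9,261/16)]
2. After x ≤ 17: [(9,33/13) (17,17/13) (17,31/3) (16,15) (9,261/16)]
3. After y ≥ 5: [(9,5) (17,5) (17,31/3) (16,15) (9,261/16)]
4. After y ≤ 12: [(9,12) (9,5) (17,5) (17,31/3) (233/14,12)]
5. Canonical ring: [(9,5) (17,5) (17,31/3) (233/14,12) (9,12)]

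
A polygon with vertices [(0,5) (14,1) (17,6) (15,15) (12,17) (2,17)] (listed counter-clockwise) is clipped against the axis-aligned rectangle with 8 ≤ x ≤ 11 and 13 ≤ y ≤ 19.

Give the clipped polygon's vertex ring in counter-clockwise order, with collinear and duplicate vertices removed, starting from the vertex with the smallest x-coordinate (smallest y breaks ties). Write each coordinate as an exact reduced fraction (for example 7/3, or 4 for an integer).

Clipped polygon: [(8,13) (11,13) (11,17) (8,17)]

1. After x ≥ 8: [(8,19/7) (14,1) (17,6) (15,15) (12,17) (8,17)]
2. After x ≤ 11: [(8,19/7) (11,13/7) (11,17) (8,17)]
3. After y ≥ 13: [(8,13) (11,13) (11,17) (8,17)]
4. After y ≤ 19: [(8,13) (11,13) (11,17) (8,17)]
5. Canonical ring: [(8,13) (11,13) (11,17) (8,17)]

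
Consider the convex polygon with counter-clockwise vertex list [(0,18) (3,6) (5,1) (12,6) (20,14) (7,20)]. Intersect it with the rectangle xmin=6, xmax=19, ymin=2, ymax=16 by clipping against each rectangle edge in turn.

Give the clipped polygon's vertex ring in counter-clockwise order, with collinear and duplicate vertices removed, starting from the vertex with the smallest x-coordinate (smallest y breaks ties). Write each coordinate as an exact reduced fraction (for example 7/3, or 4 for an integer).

1. After x ≥ 6: [(6,138/7) (6,12/7) (12,6) (20,14) (7,20)]
2. After x ≤ 19: [(6,138/7) (6,12/7) (12,6) (19,13) (19,188/13) (7,20)]
3. After y ≥ 2: [(6,138/7) (6,2) (32/5,2) (12,6) (19,13) (19,188/13) (7,20)]
4. After y ≤ 16: [(6,16) (6,2) (32/5,2) (12,6) (19,13) (19,188/13) (47/3,16)]
5. Canonical ring: [(6,2) (32/5,2) (12,6) (19,13) (19,188/13) (47/3,16) (6,16)]

Clipped polygon: [(6,2) (32/5,2) (12,6) (19,13) (19,188/13) (47/3,16) (6,16)]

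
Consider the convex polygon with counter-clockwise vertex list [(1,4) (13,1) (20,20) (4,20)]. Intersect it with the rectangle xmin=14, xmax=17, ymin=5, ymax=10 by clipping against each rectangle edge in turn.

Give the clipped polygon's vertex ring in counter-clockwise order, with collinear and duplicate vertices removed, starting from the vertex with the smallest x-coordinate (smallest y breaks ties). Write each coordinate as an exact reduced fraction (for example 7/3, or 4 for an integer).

Clipped polygon: [(14,5) (275/19,5) (310/19,10) (14,10)]

1. After x ≥ 14: [(14,26/7) (20,20) (14,20)]
2. After x ≤ 17: [(14,26/7) (17,83/7) (17,20) (14,20)]
3. After y ≥ 5: [(14,5) (275/19,5) (17,83/7) (17,20) (14,20)]
4. After y ≤ 10: [(14,10) (14,5) (275/19,5) (310/19,10)]
5. Canonical ring: [(14,5) (275/19,5) (310/19,10) (14,10)]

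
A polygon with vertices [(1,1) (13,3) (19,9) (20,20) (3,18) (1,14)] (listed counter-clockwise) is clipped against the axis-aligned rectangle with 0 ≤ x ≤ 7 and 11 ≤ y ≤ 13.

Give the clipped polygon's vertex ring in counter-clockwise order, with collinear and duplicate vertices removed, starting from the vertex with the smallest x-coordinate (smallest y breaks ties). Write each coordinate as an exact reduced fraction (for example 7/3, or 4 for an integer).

1. After x ≥ 0: [(1,1) (13,3) (19,9) (20,20) (3,18) (1,14)]
2. After x ≤ 7: [(1,1) (7,2) (7,314/17) (3,18) (1,14)]
3. After y ≥ 11: [(1,11) (7,11) (7,314/17) (3,18) (1,14)]
4. After y ≤ 13: [(1,13) (1,11) (7,11) (7,13)]
5. Canonical ring: [(1,11) (7,11) (7,13) (1,13)]

Clipped polygon: [(1,11) (7,11) (7,13) (1,13)]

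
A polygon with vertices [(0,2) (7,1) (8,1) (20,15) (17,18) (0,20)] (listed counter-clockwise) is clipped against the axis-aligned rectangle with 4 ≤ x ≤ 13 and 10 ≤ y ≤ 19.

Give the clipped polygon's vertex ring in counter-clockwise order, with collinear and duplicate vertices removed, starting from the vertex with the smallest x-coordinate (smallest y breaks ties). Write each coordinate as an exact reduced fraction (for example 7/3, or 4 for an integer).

Clipped polygon: [(4,10) (13,10) (13,314/17) (17/2,19) (4,19)]

1. After x ≥ 4: [(4,10/7) (7,1) (8,1) (20,15) (17,18) (4,332/17)]
2. After x ≤ 13: [(4,10/7) (7,1) (8,1) (13,41/6) (13,314/17) (4,332/17)]
3. After y ≥ 10: [(4,10) (13,10) (13,314/17) (4,332/17)]
4. After y ≤ 19: [(4,19) (4,10) (13,10) (13,314/17) (17/2,19)]
5. Canonical ring: [(4,10) (13,10) (13,314/17) (17/2,19) (4,19)]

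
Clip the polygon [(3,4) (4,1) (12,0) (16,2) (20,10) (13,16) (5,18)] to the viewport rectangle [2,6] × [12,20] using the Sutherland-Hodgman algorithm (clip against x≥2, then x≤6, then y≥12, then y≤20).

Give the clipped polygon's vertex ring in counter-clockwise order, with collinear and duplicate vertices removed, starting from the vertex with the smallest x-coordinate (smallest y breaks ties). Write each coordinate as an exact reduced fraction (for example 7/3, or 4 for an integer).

1. After x ≥ 2: [(3,4) (4,1) (12,0) (16,2) (20,10) (13,16) (5,18)]
2. After x ≤ 6: [(3,4) (4,1) (6,3/4) (6,71/4) (5,18)]
3. After y ≥ 12: [(29/7,12) (6,12) (6,71/4) (5,18)]
4. After y ≤ 20: [(29/7,12) (6,12) (6,71/4) (5,18)]
5. Canonical ring: [(29/7,12) (6,12) (6,71/4) (5,18)]

Clipped polygon: [(29/7,12) (6,12) (6,71/4) (5,18)]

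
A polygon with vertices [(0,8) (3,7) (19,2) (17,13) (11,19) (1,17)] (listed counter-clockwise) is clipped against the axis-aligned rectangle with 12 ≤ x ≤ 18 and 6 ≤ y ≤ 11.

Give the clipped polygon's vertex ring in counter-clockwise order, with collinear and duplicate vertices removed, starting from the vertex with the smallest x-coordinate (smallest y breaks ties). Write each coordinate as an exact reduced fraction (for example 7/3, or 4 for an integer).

1. After x ≥ 12: [(12,67/16) (19,2) (17,13) (12,18)]
2. After x ≤ 18: [(12,67/16) (18,37/16) (18,15/2) (17,13) (12,18)]
3. After y ≥ 6: [(12,6) (18,6) (18,15/2) (17,13) (12,18)]
4. After y ≤ 11: [(12,11) (12,6) (18,6) (18,15/2) (191/11,11)]
5. Canonical ring: [(12,6) (18,6) (18,15/2) (191/11,11) (12,11)]

Clipped polygon: [(12,6) (18,6) (18,15/2) (191/11,11) (12,11)]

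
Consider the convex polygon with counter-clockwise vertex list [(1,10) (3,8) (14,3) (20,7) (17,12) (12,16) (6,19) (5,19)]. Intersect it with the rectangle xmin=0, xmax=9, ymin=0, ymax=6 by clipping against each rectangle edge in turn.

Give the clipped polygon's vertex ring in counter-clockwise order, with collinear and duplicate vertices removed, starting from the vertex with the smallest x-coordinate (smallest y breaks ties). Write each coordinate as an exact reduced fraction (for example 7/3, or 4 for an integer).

1. After x ≥ 0: [(1,10) (3,8) (14,3) (20,7) (17,12) (12,16) (6,19) (5,19)]
2. After x ≤ 9: [(1,10) (3,8) (9,58/11) (9,35/2) (6,19) (5,19)]
3. After y ≥ 0: [(1,10) (3,8) (9,58/11) (9,35/2) (6,19) (5,19)]
4. After y ≤ 6: [(37/5,6) (9,58/11) (9,6)]
5. Canonical ring: [(37/5,6) (9,58/11) (9,6)]

Clipped polygon: [(37/5,6) (9,58/11) (9,6)]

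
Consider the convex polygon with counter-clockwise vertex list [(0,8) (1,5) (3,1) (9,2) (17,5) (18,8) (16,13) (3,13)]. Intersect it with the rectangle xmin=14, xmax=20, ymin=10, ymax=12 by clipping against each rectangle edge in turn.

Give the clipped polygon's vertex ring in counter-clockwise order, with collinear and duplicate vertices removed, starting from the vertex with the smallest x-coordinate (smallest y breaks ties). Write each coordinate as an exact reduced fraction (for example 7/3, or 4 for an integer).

1. After x ≥ 14: [(14,31/8) (17,5) (18,8) (16,13) (14,13)]
2. After x ≤ 20: [(14,31/8) (17,5) (18,8) (16,13) (14,13)]
3. After y ≥ 10: [(14,10) (86/5,10) (16,13) (14,13)]
4. After y ≤ 12: [(14,12) (14,10) (86/5,10) (82/5,12)]
5. Canonical ring: [(14,10) (86/5,10) (82/5,12) (14,12)]

Clipped polygon: [(14,10) (86/5,10) (82/5,12) (14,12)]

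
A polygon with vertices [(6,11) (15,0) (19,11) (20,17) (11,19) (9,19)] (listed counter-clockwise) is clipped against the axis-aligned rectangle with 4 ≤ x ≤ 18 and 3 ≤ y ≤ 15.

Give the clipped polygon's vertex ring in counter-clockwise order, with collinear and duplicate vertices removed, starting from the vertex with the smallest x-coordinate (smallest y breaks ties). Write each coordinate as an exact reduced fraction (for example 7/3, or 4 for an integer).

1. After x ≥ 4: [(6,11) (15,0) (19,11) (20,17) (11,19) (9,19)]
2. After x ≤ 18: [(6,11) (15,0) (18,33/4) (18,157/9) (11,19) (9,19)]
3. After y ≥ 3: [(6,11) (138/11,3) (177/11,3) (18,33/4) (18,157/9) (11,19) (9,19)]
4. After y ≤ 15: [(15/2,15) (6,11) (138/11,3) (177/11,3) (18,33/4) (18,15)]
5. Canonical ring: [(6,11) (138/11,3) (177/11,3) (18,33/4) (18,15) (15/2,15)]

Clipped polygon: [(6,11) (138/11,3) (177/11,3) (18,33/4) (18,15) (15/2,15)]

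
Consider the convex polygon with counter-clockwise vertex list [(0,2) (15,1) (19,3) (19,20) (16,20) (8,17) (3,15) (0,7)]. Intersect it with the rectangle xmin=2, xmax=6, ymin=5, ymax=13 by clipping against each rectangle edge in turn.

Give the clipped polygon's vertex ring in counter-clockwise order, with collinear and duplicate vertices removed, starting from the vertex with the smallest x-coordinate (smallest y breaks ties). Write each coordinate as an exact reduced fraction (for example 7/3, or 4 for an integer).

1. After x ≥ 2: [(2,28/15) (15,1) (19,3) (19,20) (16,20) (8,17) (3,15) (2,37/3)]
2. After x ≤ 6: [(2,28/15) (6,8/5) (6,81/5) (3,15) (2,37/3)]
3. After y ≥ 5: [(2,5) (6,5) (6,81/5) (3,15) (2,37/3)]
4. After y ≤ 13: [(2,5) (6,5) (6,13) (9/4,13) (2,37/3)]
5. Canonical ring: [(2,5) (6,5) (6,13) (9/4,13) (2,37/3)]

Clipped polygon: [(2,5) (6,5) (6,13) (9/4,13) (2,37/3)]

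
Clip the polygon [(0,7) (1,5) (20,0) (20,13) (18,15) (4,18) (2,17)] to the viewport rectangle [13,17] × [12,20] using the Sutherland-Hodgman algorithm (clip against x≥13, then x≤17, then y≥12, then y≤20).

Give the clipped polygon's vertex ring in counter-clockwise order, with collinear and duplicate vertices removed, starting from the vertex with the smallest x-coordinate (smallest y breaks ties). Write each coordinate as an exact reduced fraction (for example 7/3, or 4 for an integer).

1. After x ≥ 13: [(13,35/19) (20,0) (20,13) (18,15) (13,225/14)]
2. After x ≤ 17: [(13,35/19) (17,15/19) (17,213/14) (13,225/14)]
3. After y ≥ 12: [(13,12) (17,12) (17,213/14) (13,225/14)]
4. After y ≤ 20: [(13,12) (17,12) (17,213/14) (13,225/14)]
5. Canonical ring: [(13,12) (17,12) (17,213/14) (13,225/14)]

Clipped polygon: [(13,12) (17,12) (17,213/14) (13,225/14)]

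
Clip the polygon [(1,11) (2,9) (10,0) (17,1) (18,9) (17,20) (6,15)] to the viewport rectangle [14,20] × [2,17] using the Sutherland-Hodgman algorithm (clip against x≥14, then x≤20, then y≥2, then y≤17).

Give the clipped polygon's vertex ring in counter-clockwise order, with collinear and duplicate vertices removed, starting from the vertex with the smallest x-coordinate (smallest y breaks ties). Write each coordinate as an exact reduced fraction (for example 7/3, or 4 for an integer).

Clipped polygon: [(14,2) (137/8,2) (18,9) (190/11,17) (14,17)]

1. After x ≥ 14: [(14,4/7) (17,1) (18,9) (17,20) (14,205/11)]
2. After x ≤ 20: [(14,4/7) (17,1) (18,9) (17,20) (14,205/11)]
3. After y ≥ 2: [(14,2) (137/8,2) (18,9) (17,20) (14,205/11)]
4. After y ≤ 17: [(14,17) (14,2) (137/8,2) (18,9) (190/11,17)]
5. Canonical ring: [(14,2) (137/8,2) (18,9) (190/11,17) (14,17)]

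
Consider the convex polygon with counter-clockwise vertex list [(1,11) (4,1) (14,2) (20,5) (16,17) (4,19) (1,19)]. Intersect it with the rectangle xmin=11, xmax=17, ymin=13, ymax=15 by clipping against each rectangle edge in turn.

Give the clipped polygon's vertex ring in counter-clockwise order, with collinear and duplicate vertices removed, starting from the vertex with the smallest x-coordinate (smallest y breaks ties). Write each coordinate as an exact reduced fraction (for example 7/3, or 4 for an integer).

1. After x ≥ 11: [(11,17/10) (14,2) (20,5) (16,17) (11,107/6)]
2. After x ≤ 17: [(11,17/10) (14,2) (17,7/2) (17,14) (16,17) (11,107/6)]
3. After y ≥ 13: [(11,13) (17,13) (17,14) (16,17) (11,107/6)]
4. After y ≤ 15: [(11,15) (11,13) (17,13) (17,14) (50/3,15)]
5. Canonical ring: [(11,13) (17,13) (17,14) (50/3,15) (11,15)]

Clipped polygon: [(11,13) (17,13) (17,14) (50/3,15) (11,15)]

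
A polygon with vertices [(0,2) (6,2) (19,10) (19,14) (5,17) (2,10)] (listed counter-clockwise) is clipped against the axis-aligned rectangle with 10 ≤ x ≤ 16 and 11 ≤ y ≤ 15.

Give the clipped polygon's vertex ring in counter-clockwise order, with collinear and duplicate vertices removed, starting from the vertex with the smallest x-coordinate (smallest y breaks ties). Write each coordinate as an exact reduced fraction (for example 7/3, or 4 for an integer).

1. After x ≥ 10: [(10,58/13) (19,10) (19,14) (10,223/14)]
2. After x ≤ 16: [(10,58/13) (16,106/13) (16,205/14) (10,223/14)]
3. After y ≥ 11: [(10,11) (16,11) (16,205/14) (10,223/14)]
4. After y ≤ 15: [(10,15) (10,11) (16,11) (16,205/14) (43/3,15)]
5. Canonical ring: [(10,11) (16,11) (16,205/14) (43/3,15) (10,15)]

Clipped polygon: [(10,11) (16,11) (16,205/14) (43/3,15) (10,15)]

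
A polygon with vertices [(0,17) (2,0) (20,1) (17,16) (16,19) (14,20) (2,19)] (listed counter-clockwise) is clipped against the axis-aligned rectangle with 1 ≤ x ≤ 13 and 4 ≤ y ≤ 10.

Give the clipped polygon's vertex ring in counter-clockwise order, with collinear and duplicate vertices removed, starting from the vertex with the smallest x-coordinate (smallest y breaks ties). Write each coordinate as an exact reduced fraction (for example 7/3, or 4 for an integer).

1. After x ≥ 1: [(1,18) (1,17/2) (2,0) (20,1) (17,16) (16,19) (14,20) (2,19)]
2. After x ≤ 13: [(1,18) (1,17/2) (2,0) (13,11/18) (13,239/12) (2,19)]
3. After y ≥ 4: [(1,18) (1,17/2) (26/17,4) (13,4) (13,239/12) (2,19)]
4. After y ≤ 10: [(1,10) (1,17/2) (26/17,4) (13,4) (13,10)]
5. Canonical ring: [(1,17/2) (26/17,4) (13,4) (13,10) (1,10)]

Clipped polygon: [(1,17/2) (26/17,4) (13,4) (13,10) (1,10)]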